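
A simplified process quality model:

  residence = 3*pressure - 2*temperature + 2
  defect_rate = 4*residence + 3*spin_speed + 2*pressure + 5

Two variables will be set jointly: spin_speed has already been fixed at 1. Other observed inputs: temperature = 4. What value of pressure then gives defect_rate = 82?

With spin_speed held at 1:
Substituting into the residence equation gives residence = 3*pressure - 6.
defect_rate becomes 14*pressure - 16.
Solve 14*pressure - 16 = 82: pressure = (82 + 16) / 14 = 7.

pressure = 7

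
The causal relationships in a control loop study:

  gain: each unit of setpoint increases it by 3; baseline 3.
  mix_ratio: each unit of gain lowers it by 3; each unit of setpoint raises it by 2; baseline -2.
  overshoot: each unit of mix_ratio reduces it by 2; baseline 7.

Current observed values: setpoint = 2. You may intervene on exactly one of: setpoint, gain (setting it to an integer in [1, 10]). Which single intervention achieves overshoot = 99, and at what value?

set setpoint = 5

Intervening on setpoint: with other inputs at their observed values, overshoot = 14*setpoint + 29. Solving for 99 gives setpoint = 5, within [1, 10].
Intervening on gain: overshoot = 6*gain + 3. Reaching 99 requires gain = 16, outside [1, 10].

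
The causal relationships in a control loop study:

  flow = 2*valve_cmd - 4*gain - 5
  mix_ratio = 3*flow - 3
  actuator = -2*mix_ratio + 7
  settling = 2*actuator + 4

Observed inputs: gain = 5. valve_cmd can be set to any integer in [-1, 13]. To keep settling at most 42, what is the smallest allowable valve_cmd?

valve_cmd = 12

Substituting into the flow equation gives flow = 2*valve_cmd - 25.
So mix_ratio = 6*valve_cmd - 78.
So actuator = -12*valve_cmd + 163.
This gives settling = -24*valve_cmd + 330.
Require -24*valve_cmd + 330 ≤ 42, so valve_cmd ≥ 12.
The smallest integer in [-1, 13] satisfying this is 12.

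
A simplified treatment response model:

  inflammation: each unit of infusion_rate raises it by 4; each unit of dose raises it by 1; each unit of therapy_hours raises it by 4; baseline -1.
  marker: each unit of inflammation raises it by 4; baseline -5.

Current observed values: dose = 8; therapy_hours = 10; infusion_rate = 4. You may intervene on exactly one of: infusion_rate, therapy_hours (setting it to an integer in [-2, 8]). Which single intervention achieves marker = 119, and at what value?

Intervening on infusion_rate: marker = 16*infusion_rate + 183. Reaching 119 requires infusion_rate = -4, outside [-2, 8].
Intervening on therapy_hours: with other inputs at their observed values, marker = 16*therapy_hours + 87. Solving for 119 gives therapy_hours = 2, within [-2, 8].

set therapy_hours = 2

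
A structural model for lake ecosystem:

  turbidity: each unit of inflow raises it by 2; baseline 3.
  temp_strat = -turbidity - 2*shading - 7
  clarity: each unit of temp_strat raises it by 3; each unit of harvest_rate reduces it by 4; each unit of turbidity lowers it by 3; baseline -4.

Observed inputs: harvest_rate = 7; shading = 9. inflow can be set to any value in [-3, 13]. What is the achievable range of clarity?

-281 to -89

Substituting into the temp_strat equation gives temp_strat = -2*inflow - 28.
Substituting into the clarity equation gives clarity = -12*inflow - 125.
Linear in inflow, so extremes are at the endpoints: inflow = -3 gives clarity = -89; inflow = 13 gives clarity = -281.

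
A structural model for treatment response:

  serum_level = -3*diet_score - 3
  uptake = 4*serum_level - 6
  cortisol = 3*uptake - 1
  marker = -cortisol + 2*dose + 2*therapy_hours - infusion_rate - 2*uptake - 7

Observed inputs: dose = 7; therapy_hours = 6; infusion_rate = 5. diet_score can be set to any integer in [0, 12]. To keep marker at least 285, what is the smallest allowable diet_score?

Substituting into the uptake equation gives uptake = -12*diet_score - 18.
Substituting into the cortisol equation gives cortisol = -36*diet_score - 55.
So marker = 60*diet_score + 105.
Require 60*diet_score + 105 ≥ 285, so diet_score ≥ 3.
The smallest integer in [0, 12] satisfying this is 3.

diet_score = 3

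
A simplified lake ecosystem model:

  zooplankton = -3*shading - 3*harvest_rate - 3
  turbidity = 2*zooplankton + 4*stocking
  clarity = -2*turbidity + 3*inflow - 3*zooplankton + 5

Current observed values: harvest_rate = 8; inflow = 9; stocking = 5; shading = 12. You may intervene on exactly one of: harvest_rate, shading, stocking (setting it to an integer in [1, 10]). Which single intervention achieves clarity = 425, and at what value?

set stocking = 6

Intervening on harvest_rate: clarity = 21*harvest_rate + 265. Reaching 425 requires harvest_rate = 160/21, not an integer.
Intervening on shading: clarity = 21*shading + 181. Reaching 425 requires shading = 244/21, not an integer.
Intervening on stocking: with other inputs at their observed values, clarity = -8*stocking + 473. Solving for 425 gives stocking = 6, within [1, 10].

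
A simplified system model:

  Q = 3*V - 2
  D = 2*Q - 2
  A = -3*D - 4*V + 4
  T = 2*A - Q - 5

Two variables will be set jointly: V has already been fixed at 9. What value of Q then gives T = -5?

Q = -4

With V held at 9:
Intervening on Q fixes its value directly, overriding its dependence on V.
Substituting into the A equation gives A = -6*Q - 26.
Substituting into the T equation gives T = -13*Q - 57.
Solve -13*Q - 57 = -5: Q = (-5 + 57) / -13 = -4.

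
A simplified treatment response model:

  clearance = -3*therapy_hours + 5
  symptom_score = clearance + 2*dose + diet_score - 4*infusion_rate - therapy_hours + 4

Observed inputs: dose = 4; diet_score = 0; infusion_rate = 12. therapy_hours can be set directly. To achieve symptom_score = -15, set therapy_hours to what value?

therapy_hours = -4

Substituting into the symptom_score equation gives symptom_score = -4*therapy_hours - 31.
Solve -4*therapy_hours - 31 = -15: therapy_hours = (-15 + 31) / -4 = -4.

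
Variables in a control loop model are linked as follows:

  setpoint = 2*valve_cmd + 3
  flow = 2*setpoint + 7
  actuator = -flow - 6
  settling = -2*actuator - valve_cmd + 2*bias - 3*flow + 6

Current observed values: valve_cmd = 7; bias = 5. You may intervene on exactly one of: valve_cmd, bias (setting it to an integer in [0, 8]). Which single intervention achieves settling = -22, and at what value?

Intervening on valve_cmd: settling = -5*valve_cmd + 15. Reaching -22 requires valve_cmd = 37/5, not an integer.
Intervening on bias: with other inputs at their observed values, settling = 2*bias - 30. Solving for -22 gives bias = 4, within [0, 8].

set bias = 4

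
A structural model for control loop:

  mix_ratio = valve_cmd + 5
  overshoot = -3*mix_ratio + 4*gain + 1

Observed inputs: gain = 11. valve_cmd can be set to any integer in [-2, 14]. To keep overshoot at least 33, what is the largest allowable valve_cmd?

valve_cmd = -1

Substituting into the overshoot equation gives overshoot = -3*valve_cmd + 30.
Require -3*valve_cmd + 30 ≥ 33, so valve_cmd ≤ -1.
The largest integer in [-2, 14] satisfying this is -1.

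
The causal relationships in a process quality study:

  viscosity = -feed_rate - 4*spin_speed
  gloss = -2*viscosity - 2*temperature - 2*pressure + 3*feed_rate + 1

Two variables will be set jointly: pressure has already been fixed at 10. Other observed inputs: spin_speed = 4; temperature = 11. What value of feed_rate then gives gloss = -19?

With pressure held at 10:
Substituting into the viscosity equation gives viscosity = -feed_rate - 16.
This gives gloss = 5*feed_rate - 9.
Solve 5*feed_rate - 9 = -19: feed_rate = (-19 + 9) / 5 = -2.

feed_rate = -2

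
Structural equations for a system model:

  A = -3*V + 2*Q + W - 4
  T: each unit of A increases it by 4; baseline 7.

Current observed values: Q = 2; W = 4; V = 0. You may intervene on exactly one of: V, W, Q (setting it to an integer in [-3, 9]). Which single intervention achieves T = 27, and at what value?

set W = 5

Intervening on V: T = -12*V + 23. Reaching 27 requires V = -1/3, not an integer.
Intervening on W: with other inputs at their observed values, T = 4*W + 7. Solving for 27 gives W = 5, within [-3, 9].
Intervening on Q: T = 8*Q + 7. Reaching 27 requires Q = 5/2, not an integer.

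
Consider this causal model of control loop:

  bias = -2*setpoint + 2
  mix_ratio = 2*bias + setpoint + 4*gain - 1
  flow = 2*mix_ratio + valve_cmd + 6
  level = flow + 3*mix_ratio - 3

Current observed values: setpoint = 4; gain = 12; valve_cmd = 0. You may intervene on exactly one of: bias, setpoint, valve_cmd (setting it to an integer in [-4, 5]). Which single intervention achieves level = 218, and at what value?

Intervening on bias: with other inputs at their observed values, level = 10*bias + 258. Solving for 218 gives bias = -4, within [-4, 5].
Intervening on setpoint: level = -15*setpoint + 258. Reaching 218 requires setpoint = 8/3, not an integer.
Intervening on valve_cmd: level = valve_cmd + 198. Reaching 218 requires valve_cmd = 20, outside [-4, 5].

set bias = -4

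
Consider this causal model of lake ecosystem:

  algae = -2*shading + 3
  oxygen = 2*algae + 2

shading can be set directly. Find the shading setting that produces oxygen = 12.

Substituting into the oxygen equation gives oxygen = -4*shading + 8.
Solve -4*shading + 8 = 12: shading = (12 - 8) / -4 = -1.

shading = -1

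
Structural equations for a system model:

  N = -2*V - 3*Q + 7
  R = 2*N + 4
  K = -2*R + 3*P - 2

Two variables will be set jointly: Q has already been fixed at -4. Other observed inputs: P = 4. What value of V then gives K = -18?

V = 7

With Q held at -4:
Substituting into the N equation gives N = -2*V + 19.
R becomes -4*V + 42.
K becomes 8*V - 74.
Solve 8*V - 74 = -18: V = (-18 + 74) / 8 = 7.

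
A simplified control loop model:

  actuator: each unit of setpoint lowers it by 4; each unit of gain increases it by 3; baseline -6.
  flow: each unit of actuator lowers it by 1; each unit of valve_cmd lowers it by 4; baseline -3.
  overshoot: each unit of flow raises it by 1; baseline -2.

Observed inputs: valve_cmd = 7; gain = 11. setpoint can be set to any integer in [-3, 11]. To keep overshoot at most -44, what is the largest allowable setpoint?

Substituting into the actuator equation gives actuator = -4*setpoint + 27.
So flow = 4*setpoint - 58.
Substituting into the overshoot equation gives overshoot = 4*setpoint - 60.
Require 4*setpoint - 60 ≤ -44, so setpoint ≤ 4.
The largest integer in [-3, 11] satisfying this is 4.

setpoint = 4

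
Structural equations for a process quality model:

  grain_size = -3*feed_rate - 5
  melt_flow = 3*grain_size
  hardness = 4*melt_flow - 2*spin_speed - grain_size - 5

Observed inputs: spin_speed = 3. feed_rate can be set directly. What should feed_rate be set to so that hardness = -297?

feed_rate = 7

Substituting into the melt_flow equation gives melt_flow = -9*feed_rate - 15.
So hardness = -33*feed_rate - 66.
Solve -33*feed_rate - 66 = -297: feed_rate = (-297 + 66) / -33 = 7.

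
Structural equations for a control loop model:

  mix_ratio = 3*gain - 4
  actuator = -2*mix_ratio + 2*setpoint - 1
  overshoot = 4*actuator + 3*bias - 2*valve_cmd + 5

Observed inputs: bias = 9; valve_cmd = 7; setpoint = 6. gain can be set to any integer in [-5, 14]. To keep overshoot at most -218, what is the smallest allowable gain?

Substituting into the actuator equation gives actuator = -6*gain + 19.
Substituting into the overshoot equation gives overshoot = -24*gain + 94.
Require -24*gain + 94 ≤ -218, so gain ≥ 13.
The smallest integer in [-5, 14] satisfying this is 13.

gain = 13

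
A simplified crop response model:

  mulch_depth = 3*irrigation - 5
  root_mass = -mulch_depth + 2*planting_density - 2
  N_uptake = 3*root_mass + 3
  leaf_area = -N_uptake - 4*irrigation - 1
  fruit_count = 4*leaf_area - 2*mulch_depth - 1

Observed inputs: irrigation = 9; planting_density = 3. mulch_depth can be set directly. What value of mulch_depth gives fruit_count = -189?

mulch_depth = 2

Intervening on mulch_depth fixes its value directly, overriding its dependence on irrigation.
Substituting into the root_mass equation gives root_mass = -mulch_depth + 4.
N_uptake becomes -3*mulch_depth + 15.
leaf_area becomes 3*mulch_depth - 52.
Substituting into the fruit_count equation gives fruit_count = 10*mulch_depth - 209.
Solve 10*mulch_depth - 209 = -189: mulch_depth = (-189 + 209) / 10 = 2.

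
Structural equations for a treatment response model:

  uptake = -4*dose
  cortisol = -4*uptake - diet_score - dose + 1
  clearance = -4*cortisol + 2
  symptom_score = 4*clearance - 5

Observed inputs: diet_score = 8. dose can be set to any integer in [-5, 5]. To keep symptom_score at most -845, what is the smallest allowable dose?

dose = 4

Substituting into the cortisol equation gives cortisol = 15*dose - 7.
Substituting into the clearance equation gives clearance = -60*dose + 30.
Substituting into the symptom_score equation gives symptom_score = -240*dose + 115.
Require -240*dose + 115 ≤ -845, so dose ≥ 4.
The smallest integer in [-5, 5] satisfying this is 4.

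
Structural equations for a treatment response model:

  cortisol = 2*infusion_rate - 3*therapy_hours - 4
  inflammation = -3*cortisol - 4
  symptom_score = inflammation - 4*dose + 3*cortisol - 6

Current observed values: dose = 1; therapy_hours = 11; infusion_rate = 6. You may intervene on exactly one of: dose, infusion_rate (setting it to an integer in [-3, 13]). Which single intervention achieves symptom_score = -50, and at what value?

Intervening on dose: with other inputs at their observed values, symptom_score = -4*dose - 10. Solving for -50 gives dose = 10, within [-3, 13].
Intervening on infusion_rate: the paths from infusion_rate to symptom_score cancel (net effect zero), leaving symptom_score = -14; -50 is unreachable this way.

set dose = 10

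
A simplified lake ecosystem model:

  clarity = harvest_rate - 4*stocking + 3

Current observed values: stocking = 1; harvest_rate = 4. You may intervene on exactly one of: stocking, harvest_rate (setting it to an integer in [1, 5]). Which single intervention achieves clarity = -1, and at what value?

set stocking = 2

Intervening on stocking: with other inputs at their observed values, clarity = -4*stocking + 7. Solving for -1 gives stocking = 2, within [1, 5].
Intervening on harvest_rate: clarity = harvest_rate - 1. Reaching -1 requires harvest_rate = 0, outside [1, 5].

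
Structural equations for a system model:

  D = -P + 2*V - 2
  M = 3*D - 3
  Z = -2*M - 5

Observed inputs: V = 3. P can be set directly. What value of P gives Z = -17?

P = 1

Substituting into the D equation gives D = -P + 4.
Substituting into the M equation gives M = -3*P + 9.
So Z = 6*P - 23.
Solve 6*P - 23 = -17: P = (-17 + 23) / 6 = 1.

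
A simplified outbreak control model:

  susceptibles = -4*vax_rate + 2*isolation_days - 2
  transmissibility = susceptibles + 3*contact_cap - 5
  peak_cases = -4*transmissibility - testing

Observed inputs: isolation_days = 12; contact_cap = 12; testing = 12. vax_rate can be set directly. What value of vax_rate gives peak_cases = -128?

Substituting into the susceptibles equation gives susceptibles = -4*vax_rate + 22.
Substituting into the transmissibility equation gives transmissibility = -4*vax_rate + 53.
This gives peak_cases = 16*vax_rate - 224.
Solve 16*vax_rate - 224 = -128: vax_rate = (-128 + 224) / 16 = 6.

vax_rate = 6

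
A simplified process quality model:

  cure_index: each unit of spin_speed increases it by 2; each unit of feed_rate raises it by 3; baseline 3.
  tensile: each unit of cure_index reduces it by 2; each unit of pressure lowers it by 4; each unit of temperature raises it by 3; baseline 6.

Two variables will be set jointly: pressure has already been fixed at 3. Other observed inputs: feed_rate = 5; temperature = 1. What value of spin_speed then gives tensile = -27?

spin_speed = -3

With pressure held at 3:
Substituting into the cure_index equation gives cure_index = 2*spin_speed + 18.
Substituting into the tensile equation gives tensile = -4*spin_speed - 39.
Solve -4*spin_speed - 39 = -27: spin_speed = (-27 + 39) / -4 = -3.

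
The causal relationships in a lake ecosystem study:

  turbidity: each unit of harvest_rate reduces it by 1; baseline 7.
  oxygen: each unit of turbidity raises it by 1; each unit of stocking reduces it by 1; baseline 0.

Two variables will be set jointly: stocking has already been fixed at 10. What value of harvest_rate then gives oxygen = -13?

harvest_rate = 10

With stocking held at 10:
Substituting into the oxygen equation gives oxygen = -harvest_rate - 3.
Solve -harvest_rate - 3 = -13: harvest_rate = (-13 + 3) / -1 = 10.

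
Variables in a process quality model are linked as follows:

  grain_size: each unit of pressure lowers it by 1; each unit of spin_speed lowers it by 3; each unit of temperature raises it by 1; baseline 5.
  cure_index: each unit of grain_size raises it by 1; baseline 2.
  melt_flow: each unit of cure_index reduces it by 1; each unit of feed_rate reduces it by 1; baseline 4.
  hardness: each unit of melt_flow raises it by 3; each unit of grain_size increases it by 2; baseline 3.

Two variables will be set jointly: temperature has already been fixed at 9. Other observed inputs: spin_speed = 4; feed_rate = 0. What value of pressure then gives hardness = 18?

pressure = 11

With temperature held at 9:
Substituting into the grain_size equation gives grain_size = -pressure + 2.
Substituting into the cure_index equation gives cure_index = -pressure + 4.
Substituting into the melt_flow equation gives melt_flow = pressure.
hardness becomes pressure + 7.
Solve pressure + 7 = 18: pressure = (18 - 7) / 1 = 11.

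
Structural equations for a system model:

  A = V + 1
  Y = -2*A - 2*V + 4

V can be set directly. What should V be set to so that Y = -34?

Substituting into the Y equation gives Y = -4*V + 2.
Solve -4*V + 2 = -34: V = (-34 - 2) / -4 = 9.

V = 9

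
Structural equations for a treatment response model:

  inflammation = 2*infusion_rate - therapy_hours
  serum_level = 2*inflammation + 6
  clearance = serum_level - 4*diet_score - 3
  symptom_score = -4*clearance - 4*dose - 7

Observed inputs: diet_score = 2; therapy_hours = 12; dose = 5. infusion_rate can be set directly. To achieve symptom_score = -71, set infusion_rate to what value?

Substituting into the inflammation equation gives inflammation = 2*infusion_rate - 12.
Substituting into the serum_level equation gives serum_level = 4*infusion_rate - 18.
clearance becomes 4*infusion_rate - 29.
Substituting into the symptom_score equation gives symptom_score = -16*infusion_rate + 89.
Solve -16*infusion_rate + 89 = -71: infusion_rate = (-71 - 89) / -16 = 10.

infusion_rate = 10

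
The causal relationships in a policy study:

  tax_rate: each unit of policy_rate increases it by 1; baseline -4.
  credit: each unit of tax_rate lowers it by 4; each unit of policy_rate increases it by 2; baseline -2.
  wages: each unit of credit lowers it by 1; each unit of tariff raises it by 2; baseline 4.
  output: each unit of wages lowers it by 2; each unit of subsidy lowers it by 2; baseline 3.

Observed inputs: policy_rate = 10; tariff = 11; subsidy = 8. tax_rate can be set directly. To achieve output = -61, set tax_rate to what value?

tax_rate = 4

Intervening on tax_rate fixes its value directly, overriding its dependence on policy_rate.
Substituting into the credit equation gives credit = -4*tax_rate + 18.
Substituting into the wages equation gives wages = 4*tax_rate + 8.
Substituting into the output equation gives output = -8*tax_rate - 29.
Solve -8*tax_rate - 29 = -61: tax_rate = (-61 + 29) / -8 = 4.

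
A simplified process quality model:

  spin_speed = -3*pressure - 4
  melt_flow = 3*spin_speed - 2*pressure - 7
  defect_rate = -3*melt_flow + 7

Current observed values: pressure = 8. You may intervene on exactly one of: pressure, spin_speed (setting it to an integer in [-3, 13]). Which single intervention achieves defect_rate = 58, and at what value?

set spin_speed = 2

Intervening on pressure: defect_rate = 33*pressure + 64. Reaching 58 requires pressure = -2/11, not an integer.
Intervening on spin_speed: with other inputs at their observed values, defect_rate = -9*spin_speed + 76. Solving for 58 gives spin_speed = 2, within [-3, 13].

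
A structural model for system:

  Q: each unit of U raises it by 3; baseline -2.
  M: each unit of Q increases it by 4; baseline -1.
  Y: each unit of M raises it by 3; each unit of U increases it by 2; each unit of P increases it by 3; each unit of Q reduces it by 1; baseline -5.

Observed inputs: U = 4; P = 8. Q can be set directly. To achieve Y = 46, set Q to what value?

Intervening on Q fixes its value directly, overriding its dependence on U.
Substituting into the Y equation gives Y = 11*Q + 24.
Solve 11*Q + 24 = 46: Q = (46 - 24) / 11 = 2.

Q = 2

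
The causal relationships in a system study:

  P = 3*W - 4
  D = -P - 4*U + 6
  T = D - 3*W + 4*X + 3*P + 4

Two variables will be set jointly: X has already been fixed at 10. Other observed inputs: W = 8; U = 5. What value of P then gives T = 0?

With X held at 10:
Intervening on P fixes its value directly, overriding its dependence on W.
Substituting into the D equation gives D = -P - 14.
Substituting into the T equation gives T = 2*P + 6.
Solve 2*P + 6 = 0: P = (0 - 6) / 2 = -3.

P = -3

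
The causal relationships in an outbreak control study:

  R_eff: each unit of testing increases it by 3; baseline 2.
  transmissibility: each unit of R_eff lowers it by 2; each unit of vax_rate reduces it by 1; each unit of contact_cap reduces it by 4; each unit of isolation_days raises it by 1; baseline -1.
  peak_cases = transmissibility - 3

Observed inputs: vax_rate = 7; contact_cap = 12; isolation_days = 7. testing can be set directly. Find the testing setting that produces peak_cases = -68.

testing = 2

Substituting into the transmissibility equation gives transmissibility = -6*testing - 53.
So peak_cases = -6*testing - 56.
Solve -6*testing - 56 = -68: testing = (-68 + 56) / -6 = 2.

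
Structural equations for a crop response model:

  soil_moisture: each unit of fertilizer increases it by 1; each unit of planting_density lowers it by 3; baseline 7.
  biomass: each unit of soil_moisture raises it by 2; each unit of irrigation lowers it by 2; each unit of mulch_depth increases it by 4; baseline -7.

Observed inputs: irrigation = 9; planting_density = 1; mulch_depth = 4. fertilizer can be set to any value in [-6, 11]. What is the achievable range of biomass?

-13 to 21

Substituting into the soil_moisture equation gives soil_moisture = fertilizer + 4.
So biomass = 2*fertilizer - 1.
Linear in fertilizer, so extremes are at the endpoints: fertilizer = -6 gives biomass = -13; fertilizer = 11 gives biomass = 21.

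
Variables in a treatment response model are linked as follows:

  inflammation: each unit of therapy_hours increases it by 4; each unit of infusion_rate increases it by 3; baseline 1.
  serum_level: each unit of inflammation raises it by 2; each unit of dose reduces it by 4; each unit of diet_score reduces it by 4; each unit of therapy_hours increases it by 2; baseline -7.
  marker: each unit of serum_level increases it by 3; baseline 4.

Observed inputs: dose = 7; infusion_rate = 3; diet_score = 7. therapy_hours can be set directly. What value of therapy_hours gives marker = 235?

therapy_hours = 12

Substituting into the inflammation equation gives inflammation = 4*therapy_hours + 10.
Substituting into the serum_level equation gives serum_level = 10*therapy_hours - 43.
Substituting into the marker equation gives marker = 30*therapy_hours - 125.
Solve 30*therapy_hours - 125 = 235: therapy_hours = (235 + 125) / 30 = 12.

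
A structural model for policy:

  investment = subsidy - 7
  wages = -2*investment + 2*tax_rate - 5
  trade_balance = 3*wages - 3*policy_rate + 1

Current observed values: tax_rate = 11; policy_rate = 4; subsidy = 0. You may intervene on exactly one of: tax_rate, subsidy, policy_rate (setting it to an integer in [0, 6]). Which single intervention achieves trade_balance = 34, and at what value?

Intervening on tax_rate: with other inputs at their observed values, trade_balance = 6*tax_rate + 16. Solving for 34 gives tax_rate = 3, within [0, 6].
Intervening on subsidy: trade_balance = -6*subsidy + 82. Reaching 34 requires subsidy = 8, outside [0, 6].
Intervening on policy_rate: trade_balance = -3*policy_rate + 94. Reaching 34 requires policy_rate = 20, outside [0, 6].

set tax_rate = 3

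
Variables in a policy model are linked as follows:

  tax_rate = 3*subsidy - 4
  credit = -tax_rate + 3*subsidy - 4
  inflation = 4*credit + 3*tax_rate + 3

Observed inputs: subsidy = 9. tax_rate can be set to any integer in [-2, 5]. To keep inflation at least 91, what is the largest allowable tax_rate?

Intervening on tax_rate fixes its value directly, overriding its dependence on subsidy.
Substituting into the credit equation gives credit = -tax_rate + 23.
This gives inflation = -tax_rate + 95.
Require -tax_rate + 95 ≥ 91, so tax_rate ≤ 4.
The largest integer in [-2, 5] satisfying this is 4.

tax_rate = 4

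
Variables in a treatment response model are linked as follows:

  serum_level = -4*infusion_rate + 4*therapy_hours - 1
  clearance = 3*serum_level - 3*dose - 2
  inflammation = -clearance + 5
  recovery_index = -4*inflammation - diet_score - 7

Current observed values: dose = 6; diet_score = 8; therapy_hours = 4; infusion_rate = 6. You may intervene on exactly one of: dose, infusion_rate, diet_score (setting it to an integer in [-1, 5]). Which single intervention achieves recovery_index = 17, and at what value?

set infusion_rate = 1

Intervening on dose: recovery_index = -12*dose - 151. Reaching 17 requires dose = -14, outside [-1, 5].
Intervening on infusion_rate: with other inputs at their observed values, recovery_index = -48*infusion_rate + 65. Solving for 17 gives infusion_rate = 1, within [-1, 5].
Intervening on diet_score: recovery_index = -diet_score - 215. Reaching 17 requires diet_score = -232, outside [-1, 5].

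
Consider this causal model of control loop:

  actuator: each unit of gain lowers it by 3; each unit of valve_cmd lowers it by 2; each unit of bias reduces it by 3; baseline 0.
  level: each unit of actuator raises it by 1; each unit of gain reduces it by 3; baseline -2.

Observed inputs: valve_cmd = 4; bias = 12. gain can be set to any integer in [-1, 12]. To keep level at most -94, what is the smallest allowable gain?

gain = 8

Substituting into the actuator equation gives actuator = -3*gain - 44.
This gives level = -6*gain - 46.
Require -6*gain - 46 ≤ -94, so gain ≥ 8.
The smallest integer in [-1, 12] satisfying this is 8.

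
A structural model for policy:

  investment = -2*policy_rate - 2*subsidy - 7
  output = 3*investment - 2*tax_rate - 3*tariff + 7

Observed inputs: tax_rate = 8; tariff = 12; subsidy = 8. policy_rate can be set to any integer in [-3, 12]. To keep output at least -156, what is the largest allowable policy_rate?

policy_rate = 7

Substituting into the investment equation gives investment = -2*policy_rate - 23.
Substituting into the output equation gives output = -6*policy_rate - 114.
Require -6*policy_rate - 114 ≥ -156, so policy_rate ≤ 7.
The largest integer in [-3, 12] satisfying this is 7.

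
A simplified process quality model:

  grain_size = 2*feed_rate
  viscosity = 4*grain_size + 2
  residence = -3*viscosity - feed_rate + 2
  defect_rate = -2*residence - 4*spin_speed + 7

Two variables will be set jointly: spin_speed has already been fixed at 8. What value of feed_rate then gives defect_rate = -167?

With spin_speed held at 8:
Substituting into the viscosity equation gives viscosity = 8*feed_rate + 2.
Substituting into the residence equation gives residence = -25*feed_rate - 4.
Substituting into the defect_rate equation gives defect_rate = 50*feed_rate - 17.
Solve 50*feed_rate - 17 = -167: feed_rate = (-167 + 17) / 50 = -3.

feed_rate = -3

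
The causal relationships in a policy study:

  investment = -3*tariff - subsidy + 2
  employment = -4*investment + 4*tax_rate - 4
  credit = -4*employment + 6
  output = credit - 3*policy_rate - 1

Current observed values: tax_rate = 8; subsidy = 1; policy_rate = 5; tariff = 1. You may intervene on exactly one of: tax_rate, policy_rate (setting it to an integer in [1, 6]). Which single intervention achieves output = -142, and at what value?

Intervening on tax_rate: output = -16*tax_rate - 26. Reaching -142 requires tax_rate = 29/4, not an integer.
Intervening on policy_rate: with other inputs at their observed values, output = -3*policy_rate - 139. Solving for -142 gives policy_rate = 1, within [1, 6].

set policy_rate = 1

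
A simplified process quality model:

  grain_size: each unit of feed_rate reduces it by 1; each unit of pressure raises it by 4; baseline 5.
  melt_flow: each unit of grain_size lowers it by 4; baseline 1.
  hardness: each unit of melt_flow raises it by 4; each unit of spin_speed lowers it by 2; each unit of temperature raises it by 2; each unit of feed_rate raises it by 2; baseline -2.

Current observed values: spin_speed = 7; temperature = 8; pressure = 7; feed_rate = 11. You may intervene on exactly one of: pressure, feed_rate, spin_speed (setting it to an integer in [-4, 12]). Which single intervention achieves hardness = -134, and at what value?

set pressure = 4

Intervening on pressure: with other inputs at their observed values, hardness = -64*pressure + 122. Solving for -134 gives pressure = 4, within [-4, 12].
Intervening on feed_rate: hardness = 18*feed_rate - 524. Reaching -134 requires feed_rate = 65/3, not an integer.
Intervening on spin_speed: hardness = -2*spin_speed - 312. Reaching -134 requires spin_speed = -89, outside [-4, 12].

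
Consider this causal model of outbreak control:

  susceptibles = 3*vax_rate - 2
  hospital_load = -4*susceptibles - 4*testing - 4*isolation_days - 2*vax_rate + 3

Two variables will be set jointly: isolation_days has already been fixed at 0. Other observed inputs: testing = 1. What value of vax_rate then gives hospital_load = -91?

With isolation_days held at 0:
Substituting into the hospital_load equation gives hospital_load = -14*vax_rate + 7.
Solve -14*vax_rate + 7 = -91: vax_rate = (-91 - 7) / -14 = 7.

vax_rate = 7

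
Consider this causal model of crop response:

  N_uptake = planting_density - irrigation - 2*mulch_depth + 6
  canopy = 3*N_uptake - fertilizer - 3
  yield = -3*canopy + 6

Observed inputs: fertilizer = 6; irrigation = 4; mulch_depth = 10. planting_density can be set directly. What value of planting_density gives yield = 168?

planting_density = 3

Substituting into the N_uptake equation gives N_uptake = planting_density - 18.
Substituting into the canopy equation gives canopy = 3*planting_density - 63.
This gives yield = -9*planting_density + 195.
Solve -9*planting_density + 195 = 168: planting_density = (168 - 195) / -9 = 3.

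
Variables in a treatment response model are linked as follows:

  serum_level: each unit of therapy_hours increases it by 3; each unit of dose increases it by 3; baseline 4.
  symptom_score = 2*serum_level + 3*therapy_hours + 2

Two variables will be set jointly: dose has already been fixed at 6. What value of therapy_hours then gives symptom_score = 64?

With dose held at 6:
Substituting into the serum_level equation gives serum_level = 3*therapy_hours + 22.
symptom_score becomes 9*therapy_hours + 46.
Solve 9*therapy_hours + 46 = 64: therapy_hours = (64 - 46) / 9 = 2.

therapy_hours = 2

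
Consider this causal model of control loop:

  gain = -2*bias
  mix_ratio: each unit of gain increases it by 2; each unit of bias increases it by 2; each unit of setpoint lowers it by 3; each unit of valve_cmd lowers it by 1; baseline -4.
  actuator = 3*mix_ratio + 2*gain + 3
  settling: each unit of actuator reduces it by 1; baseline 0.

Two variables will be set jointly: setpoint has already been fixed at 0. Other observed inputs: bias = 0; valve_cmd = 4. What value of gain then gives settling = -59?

With setpoint held at 0:
Intervening on gain fixes its value directly, overriding its dependence on bias.
Substituting into the mix_ratio equation gives mix_ratio = 2*gain - 8.
Substituting into the actuator equation gives actuator = 8*gain - 21.
So settling = -8*gain + 21.
Solve -8*gain + 21 = -59: gain = (-59 - 21) / -8 = 10.

gain = 10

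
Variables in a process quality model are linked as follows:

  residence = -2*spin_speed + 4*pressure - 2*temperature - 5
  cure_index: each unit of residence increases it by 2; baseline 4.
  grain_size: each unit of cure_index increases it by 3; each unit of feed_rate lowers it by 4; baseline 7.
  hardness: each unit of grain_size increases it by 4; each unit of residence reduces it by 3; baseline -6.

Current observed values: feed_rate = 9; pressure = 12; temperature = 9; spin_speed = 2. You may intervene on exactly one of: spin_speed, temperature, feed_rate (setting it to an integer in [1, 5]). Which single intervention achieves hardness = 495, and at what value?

Intervening on spin_speed: hardness = -42*spin_speed + 451. Reaching 495 requires spin_speed = -22/21, not an integer.
Intervening on temperature: hardness = -42*temperature + 745. Reaching 495 requires temperature = 125/21, not an integer.
Intervening on feed_rate: with other inputs at their observed values, hardness = -16*feed_rate + 511. Solving for 495 gives feed_rate = 1, within [1, 5].

set feed_rate = 1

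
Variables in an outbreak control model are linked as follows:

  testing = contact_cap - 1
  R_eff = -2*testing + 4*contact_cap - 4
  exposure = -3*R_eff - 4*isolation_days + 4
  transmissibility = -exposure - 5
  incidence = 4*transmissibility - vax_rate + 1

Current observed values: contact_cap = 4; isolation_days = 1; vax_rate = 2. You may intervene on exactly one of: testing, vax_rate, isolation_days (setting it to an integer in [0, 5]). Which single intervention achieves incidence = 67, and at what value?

set isolation_days = 2

Intervening on testing: incidence = -24*testing + 123. Reaching 67 requires testing = 7/3, not an integer.
Intervening on vax_rate: incidence = -vax_rate + 53. Reaching 67 requires vax_rate = -14, outside [0, 5].
Intervening on isolation_days: with other inputs at their observed values, incidence = 16*isolation_days + 35. Solving for 67 gives isolation_days = 2, within [0, 5].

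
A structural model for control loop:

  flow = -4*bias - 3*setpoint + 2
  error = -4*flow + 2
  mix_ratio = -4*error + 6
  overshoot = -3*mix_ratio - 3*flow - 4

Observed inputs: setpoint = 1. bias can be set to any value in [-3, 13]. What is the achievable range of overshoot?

Substituting into the flow equation gives flow = -4*bias - 1.
This gives error = 16*bias + 6.
This gives mix_ratio = -64*bias - 18.
Substituting into the overshoot equation gives overshoot = 204*bias + 53.
Linear in bias, so extremes are at the endpoints: bias = -3 gives overshoot = -559; bias = 13 gives overshoot = 2705.

-559 to 2705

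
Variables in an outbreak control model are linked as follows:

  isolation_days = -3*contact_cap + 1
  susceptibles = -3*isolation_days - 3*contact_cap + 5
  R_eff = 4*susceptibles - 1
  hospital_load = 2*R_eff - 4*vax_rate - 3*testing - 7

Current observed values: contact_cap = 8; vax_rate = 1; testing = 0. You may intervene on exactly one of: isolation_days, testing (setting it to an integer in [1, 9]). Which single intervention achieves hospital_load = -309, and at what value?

set isolation_days = 6

Intervening on isolation_days: with other inputs at their observed values, hospital_load = -24*isolation_days - 165. Solving for -309 gives isolation_days = 6, within [1, 9].
Intervening on testing: hospital_load = -3*testing + 387. Reaching -309 requires testing = 232, outside [1, 9].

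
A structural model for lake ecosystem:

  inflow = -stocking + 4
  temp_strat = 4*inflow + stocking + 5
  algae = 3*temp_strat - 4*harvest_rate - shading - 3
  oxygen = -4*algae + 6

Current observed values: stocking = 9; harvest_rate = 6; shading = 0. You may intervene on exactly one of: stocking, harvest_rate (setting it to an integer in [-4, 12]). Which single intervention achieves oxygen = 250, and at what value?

Intervening on stocking: oxygen = 36*stocking - 138. Reaching 250 requires stocking = 97/9, not an integer.
Intervening on harvest_rate: with other inputs at their observed values, oxygen = 16*harvest_rate + 90. Solving for 250 gives harvest_rate = 10, within [-4, 12].

set harvest_rate = 10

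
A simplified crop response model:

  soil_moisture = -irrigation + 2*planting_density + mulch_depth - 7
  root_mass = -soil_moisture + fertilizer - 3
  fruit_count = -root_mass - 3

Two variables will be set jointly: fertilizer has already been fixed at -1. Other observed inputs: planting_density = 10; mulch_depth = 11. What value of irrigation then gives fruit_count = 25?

With fertilizer held at -1:
Substituting into the soil_moisture equation gives soil_moisture = -irrigation + 24.
Substituting into the root_mass equation gives root_mass = irrigation - 28.
Substituting into the fruit_count equation gives fruit_count = -irrigation + 25.
Solve -irrigation + 25 = 25: irrigation = (25 - 25) / -1 = 0.

irrigation = 0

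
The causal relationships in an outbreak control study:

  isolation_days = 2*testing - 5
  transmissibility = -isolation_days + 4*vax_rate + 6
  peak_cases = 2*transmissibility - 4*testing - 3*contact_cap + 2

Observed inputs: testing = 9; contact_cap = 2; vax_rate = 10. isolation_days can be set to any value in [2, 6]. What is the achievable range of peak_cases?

40 to 48

Intervening on isolation_days fixes its value directly, overriding its dependence on testing.
Substituting into the transmissibility equation gives transmissibility = -isolation_days + 46.
This gives peak_cases = -2*isolation_days + 52.
Linear in isolation_days, so extremes are at the endpoints: isolation_days = 2 gives peak_cases = 48; isolation_days = 6 gives peak_cases = 40.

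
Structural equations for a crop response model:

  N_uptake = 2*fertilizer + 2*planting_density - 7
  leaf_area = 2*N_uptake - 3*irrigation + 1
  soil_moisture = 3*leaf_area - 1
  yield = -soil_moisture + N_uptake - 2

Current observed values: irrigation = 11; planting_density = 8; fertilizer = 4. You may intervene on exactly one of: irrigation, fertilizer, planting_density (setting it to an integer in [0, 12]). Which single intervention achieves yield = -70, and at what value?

set fertilizer = 12

Intervening on irrigation: yield = 9*irrigation - 89. Reaching -70 requires irrigation = 19/9, not an integer.
Intervening on fertilizer: with other inputs at their observed values, yield = -10*fertilizer + 50. Solving for -70 gives fertilizer = 12, within [0, 12].
Intervening on planting_density: yield = -10*planting_density + 90. Reaching -70 requires planting_density = 16, outside [0, 12].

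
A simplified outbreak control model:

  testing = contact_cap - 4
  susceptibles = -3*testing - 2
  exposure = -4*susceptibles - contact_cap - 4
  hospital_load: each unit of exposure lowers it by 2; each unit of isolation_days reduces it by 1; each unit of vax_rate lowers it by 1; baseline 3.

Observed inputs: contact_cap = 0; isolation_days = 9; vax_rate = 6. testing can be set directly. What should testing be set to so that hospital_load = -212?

testing = 8

Intervening on testing fixes its value directly, overriding its dependence on contact_cap.
Substituting into the exposure equation gives exposure = 12*testing + 4.
This gives hospital_load = -24*testing - 20.
Solve -24*testing - 20 = -212: testing = (-212 + 20) / -24 = 8.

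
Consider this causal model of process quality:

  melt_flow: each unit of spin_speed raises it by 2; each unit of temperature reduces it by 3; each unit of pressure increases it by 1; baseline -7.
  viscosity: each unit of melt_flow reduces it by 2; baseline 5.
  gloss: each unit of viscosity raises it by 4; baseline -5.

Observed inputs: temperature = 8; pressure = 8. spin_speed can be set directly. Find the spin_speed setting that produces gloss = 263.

spin_speed = -4

Substituting into the melt_flow equation gives melt_flow = 2*spin_speed - 23.
So viscosity = -4*spin_speed + 51.
This gives gloss = -16*spin_speed + 199.
Solve -16*spin_speed + 199 = 263: spin_speed = (263 - 199) / -16 = -4.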